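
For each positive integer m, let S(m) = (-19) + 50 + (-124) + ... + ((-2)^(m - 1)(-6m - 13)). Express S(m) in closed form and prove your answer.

We claim S(m) = (-2)^m(2m + 5) - 5 for all m ≥ 1.
For the base case m = 1: S(1) = -19, and the closed form gives -19. They agree.
For the inductive step, assume it holds for an arbitrary p ≥ 1, so S(p) = (-2)^p(2p + 5) - 5.
Then S(p+1) = S(p) + ((-2)^p(-6p - 19)) = ((-2)^p(2p + 5) - 5) + ((-2)^p(-6p - 19)).
Simplifying, S(p+1) = -4(-2)^p·p - 14(-2)^p - 5 = (-2)^(p+1)(2(p+1) + 5) - 5,
which is the closed form with m = p+1.
By induction, the statement is established for all m ≥ 1.

S(m) = (-2)^m(2m + 5) - 5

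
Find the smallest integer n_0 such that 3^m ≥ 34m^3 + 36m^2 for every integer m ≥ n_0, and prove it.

At m = 9: 19683 < 27702, so the inequality fails and n_0 ≥ 10. We prove 3^m ≥ 34m^3 + 36m^2 for all m ≥ 10.
When m = 10: 3^m = 59049 and 34m^3 + 36m^2 = 37600, so 59049 ≥ 37600.
Inductive step: assume the claim holds for m = r, so 3^r ≥ 34r^3 + 36r^2.
Then 3^(r + 1) = 3·(3^r) ≥ 3·(34r^3 + 36r^2).
Also, for r ≥ 10 we have 3·(34r^3 + 36r^2) ≥ 34(r+1)^3 + 36(r+1)^2, since 3·(34r^3 + 36r^2) − (34(r+1)^3 + 36(r+1)^2) = 68r^3 - 30r^2 - 174r - 70, which is nonnegative for all r ≥ 10.
Combining, 3^(r + 1) ≥ 34(r+1)^3 + 36(r+1)^2.
By the principle of mathematical induction, the result holds for all m ≥ 10.
Hence the smallest such n_0 is 10.

n_0 = 10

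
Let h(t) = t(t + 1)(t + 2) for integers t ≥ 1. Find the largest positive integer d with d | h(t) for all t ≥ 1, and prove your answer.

Computing the first values: h(1) = 6 and h(2) = 24; gcd(6, 24) = 6, so d ≤ 6.
We prove 6 | t(t + 1)(t + 2) for all t ≥ 1 by induction on t.
Base step (t = 1): h(1) = 6 = 6·(1), so 6 | h(1).
Inductive step: suppose the statement holds for some i ≥ 1, i.e. 6 | h(i). Then
h(i+1) − h(i) = (i+1)·(i+2)·(i+3) − i·(i+1)·(i+2) = (i+1)·(i+2)·[(i+3) − i] = 3·(i+1)·(i+2). The product of 2 consecutive integers is divisible by (2)! = 2, so h(i+1) − h(i) is divisible by 3·2 = 6. By the inductive hypothesis 6 | h(i), hence 6 | h(i+1).
By the principle of mathematical induction, the result holds for all t ≥ 1.
Therefore the largest such d is 6.

d = 6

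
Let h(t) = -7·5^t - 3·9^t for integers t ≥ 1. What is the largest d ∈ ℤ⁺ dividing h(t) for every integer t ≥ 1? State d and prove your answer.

Computing the first values: h(1) = -62 and h(2) = -418; gcd(-62, -418) = 2, so d ≤ 2.
We prove 2 | -7·5^t - 3·9^t for all t ≥ 1 by induction on t.
Base case (t = 1): h(1) = -62 = 2·(-31), so 2 | h(1).
Inductive step: assume the claim holds for t = i, i.e. 2 | h(i). Then
h(i+1) − 9·h(i) = (-7·5^(i+1) - 3·9^(i+1)) − 9·(-7·5^i - 3·9^i) = (-7)·5^i·(5 − 9) = (28)·5^i. Since 2 | h(i) by the inductive hypothesis, 2 | 9·h(i); and 2 | 28 since 28 = 2·14. Therefore 2 | h(i+1).
By the principle of mathematical induction, the result holds for all t ≥ 1.
Therefore the largest such d is 2.

d = 2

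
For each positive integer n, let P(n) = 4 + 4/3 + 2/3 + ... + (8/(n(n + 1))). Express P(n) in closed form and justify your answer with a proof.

P(n) = 8n/(n + 1)

We claim P(n) = 8n/(n + 1) for all n ≥ 1.
Base step (n = 1): P(1) = 4, and the closed form gives 4. They agree.
Inductive step: suppose the statement holds for some p ≥ 1, so P(p) = 8p/(p + 1).
Then P(p+1) = P(p) + (8/((p + 1)(p + 2))) = (8p/(p + 1)) + (8/((p + 1)(p + 2))).
Simplifying, P(p+1) = 8(p + 1)/(p + 2) = 8(p+1)/((p+1) + 1),
which is the closed form with n = p+1.
This completes the induction.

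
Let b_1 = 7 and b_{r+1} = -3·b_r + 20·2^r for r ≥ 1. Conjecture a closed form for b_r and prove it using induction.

Computing the first terms: b_1 = 7, b_2 = 19, b_3 = 23. This suggests b_r = -(-3)^(r - 1) + 2^(r + 2).
For the base case r = 1: the formula gives 7 = 7 = b_1.
Suppose the result is true for r = m, so b_m = -(-3)^(m - 1) + 2^(m + 2).
Then b_{m+1} = -3·b_m + 20·2^m = -3·(-(-3)^(m - 1) + 2^(m + 2)) + 20·2^m = -(-3)^m + 2^(m + 3) = -(-3)^((m+1) - 1) + 2^((m+1) + 2),
which is the claimed formula at r = m+1.
By induction, the statement is established for all r ≥ 1.

b_r = -(-3)^(r - 1) + 2^(r + 2)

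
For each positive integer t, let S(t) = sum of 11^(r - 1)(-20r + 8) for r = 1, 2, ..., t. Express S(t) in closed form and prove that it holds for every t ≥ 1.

S(t) = 11^t(-2t + 1) - 1

We claim S(t) = 11^t(-2t + 1) - 1 for all t ≥ 1.
For the base case t = 1: S(1) = -12, and the closed form gives -12. They agree.
Inductive step: assume the claim holds for t = r, so S(r) = 11^r(-2r + 1) - 1.
Then S(r+1) = S(r) + (11^r(-20r - 12)) = (11^r(-2r + 1) - 1) + (11^r(-20r - 12)).
Simplifying, S(r+1) = -22·11^r·r - 11·11^r - 1 = 11^(r+1)(-2(r+1) + 1) - 1,
which is the closed form with t = r+1.
By induction, the statement is established for all t ≥ 1.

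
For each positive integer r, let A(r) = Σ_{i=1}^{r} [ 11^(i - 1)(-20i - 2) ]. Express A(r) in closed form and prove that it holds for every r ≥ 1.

A(r) = -2·11^r·r

We claim A(r) = -2·11^r·r for all r ≥ 1.
Base step (r = 1): A(1) = -22, and the closed form gives -22. They agree.
Inductive step: assume the claim holds for r = i, so A(i) = -2·11^i·i.
Then A(i+1) = A(i) + (11^i(-20i - 22)) = (-2·11^i·i) + (11^i(-20i - 22)).
Simplifying, A(i+1) = 22·11^i(-i - 1) = -2·11^(i+1)·(i+1),
which is the closed form with r = i+1.
By induction, the statement is established for all r ≥ 1.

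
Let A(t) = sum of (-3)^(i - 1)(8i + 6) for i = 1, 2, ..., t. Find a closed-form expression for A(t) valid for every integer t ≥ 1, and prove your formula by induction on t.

A(t) = -2(-3)^t(t + 1) + 2

We claim A(t) = -2(-3)^t(t + 1) + 2 for all t ≥ 1.
For the base case t = 1: A(1) = 14, and the closed form gives 14. They agree.
For the inductive step, assume it holds for an arbitrary i ≥ 1, so A(i) = -2(-3)^i(i + 1) + 2.
Then A(i+1) = A(i) + ((-3)^i(8i + 14)) = (-2(-3)^i(i + 1) + 2) + ((-3)^i(8i + 14)).
Simplifying, A(i+1) = 6(-3)^i·i + 12(-3)^i + 2 = -2(-3)^(i+1)((i+1) + 1) + 2,
which is the closed form with t = i+1.
By induction, the statement is established for all t ≥ 1.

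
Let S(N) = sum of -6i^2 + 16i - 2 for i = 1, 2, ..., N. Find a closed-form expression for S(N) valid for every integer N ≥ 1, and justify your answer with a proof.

We claim S(N) = -N(2N^2 - 5N - 5) for all N ≥ 1.
Base step (N = 1): S(1) = 8, and the closed form gives 8. They agree.
Inductive step: assume the claim holds for N = i, so S(i) = i(-2i^2 + 5i + 5).
Then S(i+1) = S(i) + (-6i^2 + 4i + 8) = (i(-2i^2 + 5i + 5)) + (-6i^2 + 4i + 8).
Simplifying, S(i+1) = -(i + 1)(2i^2 - i - 8) = -(i+1)(2(i+1)^2 - 5(i+1) - 5),
which is the closed form with N = i+1.
This completes the induction.

S(N) = -N(2N^2 - 5N - 5)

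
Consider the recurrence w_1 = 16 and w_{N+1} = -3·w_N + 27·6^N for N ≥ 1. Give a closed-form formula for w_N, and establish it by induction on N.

w_N = -2(-3)^(N - 1) + 3·6^N

Computing the first terms: w_1 = 16, w_2 = 114, w_3 = 630. This suggests w_N = -2(-3)^(N - 1) + 3·6^N.
Base step (N = 1): the formula gives 16 = 16 = w_1.
Inductive step: assume the claim holds for N = i, so w_i = -2(-3)^(i - 1) + 3·6^i.
Then w_{i+1} = -3·w_i + 27·6^i = -3·(-2(-3)^(i - 1) + 3·6^i) + 27·6^i = -2(-3)^i + 3·6^(i + 1) = -2(-3)^((i+1) - 1) + 3·6^(i+1),
which is the claimed formula at N = i+1.
Hence, by induction on N, the claim holds for every N ≥ 1.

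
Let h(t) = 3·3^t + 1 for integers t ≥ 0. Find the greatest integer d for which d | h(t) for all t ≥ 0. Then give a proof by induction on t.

Computing the first values: h(0) = 4 and h(1) = 10; gcd(4, 10) = 2, so d ≤ 2.
We prove 2 | 3·3^t + 1 for all t ≥ 0 by induction on t.
Base case (t = 0): h(0) = 4 = 2·(2), so 2 | h(0).
Suppose the result is true for t = j, i.e. 2 | h(j). Then
h(j+1) = 3·3^(j+1) + 1 = 3·(3·3^j + 1) - 2 = 3·h(j) - 2. The first term is divisible by 2 by the inductive hypothesis, and -2 is divisible by 2. Hence 2 | h(j+1).
Hence, by induction on t, the claim holds for every t ≥ 0.
Therefore the largest such d is 2.

d = 2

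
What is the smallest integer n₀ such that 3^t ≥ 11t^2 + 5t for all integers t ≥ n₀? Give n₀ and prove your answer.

n₀ = 6

At t = 5: 243 < 300, so the inequality fails and n₀ ≥ 6. We prove 3^t ≥ 11t^2 + 5t for all t ≥ 6.
When t = 6: 3^t = 729 and 11t^2 + 5t = 426, so 729 ≥ 426.
Inductive step: suppose the statement holds for some k ≥ 6, so 3^k ≥ 11k^2 + 5k.
Then 3^(k + 1) = 3·(3^k) ≥ 3·(11k^2 + 5k).
Also, for k ≥ 6 we have 3·(11k^2 + 5k) ≥ 11(k+1)^2 + 5(k+1), since 3·(11k^2 + 5k) − (11(k+1)^2 + 5(k+1)) = 22k^2 - 12k - 16, which is nonnegative for all k ≥ 6.
Combining, 3^(k + 1) ≥ 11(k+1)^2 + 5(k+1).
By induction, the statement is established for all t ≥ 6.
Hence the smallest such n₀ is 6.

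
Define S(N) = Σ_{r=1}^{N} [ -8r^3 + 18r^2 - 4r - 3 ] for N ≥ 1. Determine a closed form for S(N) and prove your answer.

S(N) = -N(N - 2)(2N^2 + 2N - 1)

We claim S(N) = -N(N - 2)(2N^2 + 2N - 1) for all N ≥ 1.
Base case (N = 1): S(1) = 3, and the closed form gives 3. They agree.
For the inductive step, assume it holds for an arbitrary r ≥ 1, so S(r) = r(-2r^3 + 2r^2 + 5r - 2).
Then S(r+1) = S(r) + (-8r^3 - 6r^2 + 8r + 3) = (r(-2r^3 + 2r^2 + 5r - 2)) + (-8r^3 - 6r^2 + 8r + 3).
Simplifying, S(r+1) = -(r - 1)(r + 1)(2r^2 + 6r + 3) = -(r+1)((r+1) - 2)(2(r+1)^2 + 2(r+1) - 1),
which is the closed form with N = r+1.
By induction, the statement is established for all N ≥ 1.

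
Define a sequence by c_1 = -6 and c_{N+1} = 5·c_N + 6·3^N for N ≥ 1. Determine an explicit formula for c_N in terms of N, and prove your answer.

c_N = -3^(N + 1) + 3·5^(N - 1)

Computing the first terms: c_1 = -6, c_2 = -12, c_3 = -6. This suggests c_N = -3^(N + 1) + 3·5^(N - 1).
Base step (N = 1): the formula gives -6 = -6 = c_1.
Inductive step: assume the claim holds for N = k, so c_k = -3^(k + 1) + 3·5^(k - 1).
Then c_{k+1} = 5·c_k + 6·3^k = 5·(-3^(k + 1) + 3·5^(k - 1)) + 6·3^k = -3^(k + 2) + 3·5^k = -3^((k+1) + 1) + 3·5^((k+1) - 1),
which is the claimed formula at N = k+1.
By induction, the statement is established for all N ≥ 1.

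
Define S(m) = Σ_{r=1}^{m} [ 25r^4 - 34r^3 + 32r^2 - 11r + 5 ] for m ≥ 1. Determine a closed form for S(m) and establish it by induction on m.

We claim S(m) = m(5m^4 + 4m^3 + 2m^2 + 2m + 4) for all m ≥ 1.
Base step (m = 1): S(1) = 17, and the closed form gives 17. They agree.
Inductive step: suppose the statement holds for some r ≥ 1, so S(r) = r(5r^4 + 4r^3 + 2r^2 + 2r + 4).
Then S(r+1) = S(r) + (25r^4 + 66r^3 + 80r^2 + 51r + 17) = (r(5r^4 + 4r^3 + 2r^2 + 2r + 4)) + (25r^4 + 66r^3 + 80r^2 + 51r + 17).
Simplifying, S(r+1) = (r + 1)(5r^4 + 24r^3 + 44r^2 + 38r + 17) = (r+1)(5(r+1)^4 + 4(r+1)^3 + 2(r+1)^2 + 2(r+1) + 4),
which is the closed form with m = r+1.
By the principle of mathematical induction, the result holds for all m ≥ 1.

S(m) = m(5m^4 + 4m^3 + 2m^2 + 2m + 4)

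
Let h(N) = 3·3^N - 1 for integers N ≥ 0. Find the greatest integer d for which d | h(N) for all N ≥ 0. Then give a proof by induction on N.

d = 2

Computing the first values: h(0) = 2 and h(1) = 8; gcd(2, 8) = 2, so d ≤ 2.
We prove 2 | 3·3^N - 1 for all N ≥ 0 by induction on N.
For the base case N = 0: h(0) = 2 = 2·(1), so 2 | h(0).
Inductive step: assume the claim holds for N = p, i.e. 2 | h(p). Then
h(p+1) = 3·3^(p+1) - 1 = 3·(3·3^p - 1) + 2 = 3·h(p) + 2. The first term is divisible by 2 by the inductive hypothesis, and 2 is divisible by 2. Hence 2 | h(p+1).
Hence, by induction on N, the claim holds for every N ≥ 0.
Therefore the largest such d is 2.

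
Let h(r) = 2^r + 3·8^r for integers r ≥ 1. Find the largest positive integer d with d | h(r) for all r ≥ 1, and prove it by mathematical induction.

d = 2

Computing the first values: h(1) = 26 and h(2) = 196; gcd(26, 196) = 2, so d ≤ 2.
We prove 2 | 2^r + 3·8^r for all r ≥ 1 by induction on r.
Base case (r = 1): h(1) = 26 = 2·(13), so 2 | h(1).
Suppose the result is true for r = k, i.e. 2 | h(k). Then
h(k+1) − 8·h(k) = (2^(k+1) + 3·8^(k+1)) − 8·(2^k + 3·8^k) = (1)·2^k·(2 − 8) = (-6)·2^k. Since 2 | h(k) by the inductive hypothesis, 2 | 8·h(k); and 2 | -6 since -6 = 2·-3. Therefore 2 | h(k+1).
This completes the induction.
Therefore the largest such d is 2.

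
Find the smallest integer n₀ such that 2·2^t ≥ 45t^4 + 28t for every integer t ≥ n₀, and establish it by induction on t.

n₀ = 23

At t = 22: 8388608 < 10542136, so the inequality fails and n₀ ≥ 23. We prove 2·2^t ≥ 45t^4 + 28t for all t ≥ 23.
For the base case t = 23: 2·2^t = 16777216 and 45t^4 + 28t = 12593489, so 16777216 ≥ 12593489.
Inductive step: suppose the statement holds for some p ≥ 23, so 2·2^p ≥ 45p^4 + 28p.
Then 2·2^(p + 1) = 2·(2·2^p) ≥ 2·(45p^4 + 28p).
Also, for p ≥ 23 we have 2·(45p^4 + 28p) ≥ 45(p+1)^4 + 28(p+1), since 2·(45p^4 + 28p) − (45(p+1)^4 + 28(p+1)) = 45p^4 - 180p^3 - 270p^2 - 152p - 73, which is nonnegative for all p ≥ 23.
Combining, 2·2^(p + 1) ≥ 45(p+1)^4 + 28(p+1).
By induction, the statement is established for all t ≥ 23.
Hence the smallest such n₀ is 23.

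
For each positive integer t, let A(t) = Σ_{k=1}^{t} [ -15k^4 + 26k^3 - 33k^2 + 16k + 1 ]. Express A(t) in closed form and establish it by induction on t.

A(t) = -t(3t^4 + t^3 + 3t^2 + 2t - 4)

We claim A(t) = -t(3t^4 + t^3 + 3t^2 + 2t - 4) for all t ≥ 1.
For the base case t = 1: A(1) = -5, and the closed form gives -5. They agree.
Inductive step: assume the claim holds for t = k, so A(k) = k(-3k^4 - k^3 - 3k^2 - 2k + 4).
Then A(k+1) = A(k) + (-15k^4 - 34k^3 - 45k^2 - 32k - 5) = (k(-3k^4 - k^3 - 3k^2 - 2k + 4)) + (-15k^4 - 34k^3 - 45k^2 - 32k - 5).
Simplifying, A(k+1) = -(k + 1)(3k^4 + 13k^3 + 24k^2 + 23k + 5) = -(k+1)(3(k+1)^4 + (k+1)^3 + 3(k+1)^2 + 2(k+1) - 4),
which is the closed form with t = k+1.
By induction, the statement is established for all t ≥ 1.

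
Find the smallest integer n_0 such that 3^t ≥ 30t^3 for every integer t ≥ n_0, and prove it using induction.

At t = 9: 19683 < 21870, so the inequality fails and n_0 ≥ 10. We prove 3^t ≥ 30t^3 for all t ≥ 10.
Base step (t = 10): 3^t = 59049 and 30t^3 = 30000, so 59049 ≥ 30000.
Inductive step: assume the claim holds for t = j, so 3^j ≥ 30j^3.
Then 3^(j + 1) = 3·(3^j) ≥ 3·(30j^3).
Also, for j ≥ 10 we have 3·(30j^3) ≥ 30(j+1)^3, since 3 ≥ (1 + 1/j)^3 for all j ≥ 10.
Combining, 3^(j + 1) ≥ 30(j+1)^3.
Hence, by induction on t, the claim holds for every t ≥ 10.
Hence the smallest such n_0 is 10.

n_0 = 10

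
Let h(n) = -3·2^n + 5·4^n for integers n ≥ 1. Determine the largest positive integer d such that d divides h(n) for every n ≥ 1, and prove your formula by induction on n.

d = 2

Computing the first values: h(1) = 14 and h(2) = 68; gcd(14, 68) = 2, so d ≤ 2.
We prove 2 | -3·2^n + 5·4^n for all n ≥ 1 by induction on n.
Base case (n = 1): h(1) = 14 = 2·(7), so 2 | h(1).
For the inductive step, assume it holds for an arbitrary p ≥ 1, i.e. 2 | h(p). Then
h(p+1) − 4·h(p) = (-3·2^(p+1) + 5·4^(p+1)) − 4·(-3·2^p + 5·4^p) = (-3)·2^p·(2 − 4) = (6)·2^p. Since 2 | h(p) by the inductive hypothesis, 2 | 4·h(p); and 2 | 6 since 6 = 2·3. Therefore 2 | h(p+1).
By induction, the statement is established for all n ≥ 1.
Therefore the largest such d is 2.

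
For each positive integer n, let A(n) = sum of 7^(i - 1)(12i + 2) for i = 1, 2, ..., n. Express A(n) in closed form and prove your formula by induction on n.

We claim A(n) = 2·7^n·n for all n ≥ 1.
When n = 1: A(1) = 14, and the closed form gives 14. They agree.
Inductive step: assume the claim holds for n = i, so A(i) = 2·7^i·i.
Then A(i+1) = A(i) + (7^i(12i + 14)) = (2·7^i·i) + (7^i(12i + 14)).
Simplifying, A(i+1) = 14·7^i(i + 1) = 2·7^(i+1)·(i+1),
which is the closed form with n = i+1.
This completes the induction.

A(n) = 2·7^n·n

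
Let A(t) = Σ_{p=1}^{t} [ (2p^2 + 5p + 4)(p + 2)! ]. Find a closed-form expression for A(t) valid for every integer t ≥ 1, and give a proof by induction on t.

A(t) = (2t + 1)(t + 3)! - 6

We claim A(t) = (2t + 1)(t + 3)! - 6 for all t ≥ 1.
Base step (t = 1): A(1) = 66, and the closed form gives 66. They agree.
For the inductive step, assume it holds for an arbitrary p ≥ 1, so A(p) = (2p + 1)(p + 3)! - 6.
Then A(p+1) = A(p) + ((2p^2 + 9p + 11)(p + 3)!) = ((2p + 1)(p + 3)! - 6) + ((2p^2 + 9p + 11)(p + 3)!).
Simplifying, A(p+1) = (2(p+1) + 1)((p+1) + 3)! - 6,
which is the closed form with t = p+1.
This completes the induction.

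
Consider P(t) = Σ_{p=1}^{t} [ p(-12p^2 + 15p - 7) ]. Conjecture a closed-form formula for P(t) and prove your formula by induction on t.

We claim P(t) = -t(t + 1)(3t^2 - 2t + 1) for all t ≥ 1.
Base case (t = 1): P(1) = -4, and the closed form gives -4. They agree.
Inductive step: suppose the statement holds for some p ≥ 1, so P(p) = p(-3p^3 - p^2 + p - 1).
Then P(p+1) = P(p) + ((p + 1)(15p - 12(p + 1)^2 + 8)) = (p(-3p^3 - p^2 + p - 1)) + ((p + 1)(15p - 12(p + 1)^2 + 8)).
Simplifying, P(p+1) = -(p + 1)(p + 2)(3p^2 + 4p + 2) = -(p+1)((p+1) + 1)(3(p+1)^2 - 2(p+1) + 1),
which is the closed form with t = p+1.
This completes the induction.

P(t) = -t(t + 1)(3t^2 - 2t + 1)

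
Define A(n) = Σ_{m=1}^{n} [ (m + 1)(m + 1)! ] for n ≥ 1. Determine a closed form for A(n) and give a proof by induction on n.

A(n) = (n + 2)! - 2

We claim A(n) = (n + 2)! - 2 for all n ≥ 1.
For the base case n = 1: A(1) = 4, and the closed form gives 4. They agree.
For the inductive step, assume it holds for an arbitrary m ≥ 1, so A(m) = (m + 2)! - 2.
Then A(m+1) = A(m) + ((m + 2)(m + 2)!) = ((m + 2)! - 2) + ((m + 2)(m + 2)!).
Simplifying, A(m+1) = ((m+1) + 2)! - 2,
which is the closed form with n = m+1.
By induction, the statement is established for all n ≥ 1.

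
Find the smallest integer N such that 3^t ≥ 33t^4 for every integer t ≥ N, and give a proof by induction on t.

At t = 12: 531441 < 684288, so the inequality fails and N ≥ 13. We prove 3^t ≥ 33t^4 for all t ≥ 13.
Base case (t = 13): 3^t = 1594323 and 33t^4 = 942513, so 1594323 ≥ 942513.
For the inductive step, assume it holds for an arbitrary k ≥ 13, so 3^k ≥ 33k^4.
Then 3^(k + 1) = 3·(3^k) ≥ 3·(33k^4).
Also, for k ≥ 13 we have 3·(33k^4) ≥ 33(k+1)^4, since 3 ≥ (1 + 1/k)^4 for all k ≥ 13.
Combining, 3^(k + 1) ≥ 33(k+1)^4.
By the principle of mathematical induction, the result holds for all t ≥ 13.
Hence the smallest such N is 13.

N = 13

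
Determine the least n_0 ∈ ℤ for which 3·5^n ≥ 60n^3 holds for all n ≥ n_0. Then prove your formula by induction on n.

At n = 4: 1875 < 3840, so the inequality fails and n_0 ≥ 5. We prove 3·5^n ≥ 60n^3 for all n ≥ 5.
For the base case n = 5: 3·5^n = 9375 and 60n^3 = 7500, so 9375 ≥ 7500.
Inductive step: suppose the statement holds for some j ≥ 5, so 3·5^j ≥ 60j^3.
Then 3·5^(j + 1) = 5·(3·5^j) ≥ 5·(60j^3).
Also, for j ≥ 5 we have 5·(60j^3) ≥ 60(j+1)^3, since 5 ≥ (1 + 1/j)^3 for all j ≥ 5.
Combining, 3·5^(j + 1) ≥ 60(j+1)^3.
Hence, by induction on n, the claim holds for every n ≥ 5.
Hence the smallest such n_0 is 5.

n_0 = 5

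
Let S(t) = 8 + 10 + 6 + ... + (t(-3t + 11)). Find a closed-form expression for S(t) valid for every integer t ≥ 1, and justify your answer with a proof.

We claim S(t) = -t(t - 5)(t + 1) for all t ≥ 1.
When t = 1: S(1) = 8, and the closed form gives 8. They agree.
Suppose the result is true for t = j, so S(j) = j(-j^2 + 4j + 5).
Then S(j+1) = S(j) + (-(j + 1)(3j - 8)) = (j(-j^2 + 4j + 5)) + (-(j + 1)(3j - 8)).
Simplifying, S(j+1) = -(j - 4)(j + 1)(j + 2) = -(j+1)((j+1) - 5)((j+1) + 1),
which is the closed form with t = j+1.
By induction, the statement is established for all t ≥ 1.

S(t) = -t(t - 5)(t + 1)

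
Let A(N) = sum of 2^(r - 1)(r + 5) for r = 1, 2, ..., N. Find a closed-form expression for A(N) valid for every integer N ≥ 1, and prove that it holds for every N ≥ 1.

A(N) = 2^N(N + 4) - 4

We claim A(N) = 2^N(N + 4) - 4 for all N ≥ 1.
Base step (N = 1): A(1) = 6, and the closed form gives 6. They agree.
Suppose the result is true for N = r, so A(r) = 2^r(r + 4) - 4.
Then A(r+1) = A(r) + (2^r(r + 6)) = (2^r(r + 4) - 4) + (2^r(r + 6)).
Simplifying, A(r+1) = 2·2^r·r + 10·2^r - 4 = 2^(r+1)((r+1) + 4) - 4,
which is the closed form with N = r+1.
By the principle of mathematical induction, the result holds for all N ≥ 1.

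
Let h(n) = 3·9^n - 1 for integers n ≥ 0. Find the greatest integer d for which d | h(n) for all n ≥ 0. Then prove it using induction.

d = 2

Computing the first values: h(0) = 2 and h(1) = 26; gcd(2, 26) = 2, so d ≤ 2.
We prove 2 | 3·9^n - 1 for all n ≥ 0 by induction on n.
Base step (n = 0): h(0) = 2 = 2·(1), so 2 | h(0).
Inductive step: suppose the statement holds for some j ≥ 0, i.e. 2 | h(j). Then
h(j+1) = 3·9^(j+1) - 1 = 9·(3·9^j - 1) + 8 = 9·h(j) + 8. The first term is divisible by 2 by the inductive hypothesis, and 8 is divisible by 2. Hence 2 | h(j+1).
By the principle of mathematical induction, the result holds for all n ≥ 0.
Therefore the largest such d is 2.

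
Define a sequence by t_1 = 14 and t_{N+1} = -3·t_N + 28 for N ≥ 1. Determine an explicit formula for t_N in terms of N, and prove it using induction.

t_N = 7(-3)^(N - 1) + 7

Computing the first terms: t_1 = 14, t_2 = -14, t_3 = 70. This suggests t_N = 7(-3)^(N - 1) + 7.
For the base case N = 1: the formula gives 14 = 14 = t_1.
Inductive step: assume the claim holds for N = p, so t_p = 7(-3)^(p - 1) + 7.
Then t_{p+1} = -3·t_p + 28 = -3·(7(-3)^(p - 1) + 7) + 28 = 7(-3)^p + 7 = 7(-3)^((p+1) - 1) + 7,
which is the claimed formula at N = p+1.
By induction, the statement is established for all N ≥ 1.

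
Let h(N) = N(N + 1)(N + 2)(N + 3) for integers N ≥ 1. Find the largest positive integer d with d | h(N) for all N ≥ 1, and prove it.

Computing the first values: h(1) = 24 and h(2) = 120; gcd(24, 120) = 24, so d ≤ 24.
We prove 24 | N(N + 1)(N + 2)(N + 3) for all N ≥ 1 by induction on N.
Base case (N = 1): h(1) = 24 = 24·(1), so 24 | h(1).
Suppose the result is true for N = j, i.e. 24 | h(j). Then
h(j+1) − h(j) = (j+1)·(j+2)·(j+3)·(j+4) − j·(j+1)·(j+2)·(j+3) = (j+1)·(j+2)·(j+3)·[(j+4) − j] = 4·(j+1)·(j+2)·(j+3). The product of 3 consecutive integers is divisible by (3)! = 6, so h(j+1) − h(j) is divisible by 4·6 = 24. By the inductive hypothesis 24 | h(j), hence 24 | h(j+1).
This completes the induction.
Therefore the largest such d is 24.

d = 24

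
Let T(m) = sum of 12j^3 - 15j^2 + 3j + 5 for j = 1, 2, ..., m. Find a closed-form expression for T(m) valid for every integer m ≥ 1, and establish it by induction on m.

We claim T(m) = m(3m^3 + m^2 - 3m + 4) for all m ≥ 1.
Base step (m = 1): T(1) = 5, and the closed form gives 5. They agree.
Inductive step: suppose the statement holds for some j ≥ 1, so T(j) = j(3j^3 + j^2 - 3j + 4).
Then T(j+1) = T(j) + (12j^3 + 21j^2 + 9j + 5) = (j(3j^3 + j^2 - 3j + 4)) + (12j^3 + 21j^2 + 9j + 5).
Simplifying, T(j+1) = (j + 1)(3j^3 + 10j^2 + 8j + 5) = (j+1)(3(j+1)^3 + (j+1)^2 - 3(j+1) + 4),
which is the closed form with m = j+1.
By induction, the statement is established for all m ≥ 1.

T(m) = m(3m^3 + m^2 - 3m + 4)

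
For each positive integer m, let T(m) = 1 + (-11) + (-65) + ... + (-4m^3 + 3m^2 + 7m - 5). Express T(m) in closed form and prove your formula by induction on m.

T(m) = -m(m^3 + m^2 - 4m + 1)

We claim T(m) = -m(m^3 + m^2 - 4m + 1) for all m ≥ 1.
Base case (m = 1): T(1) = 1, and the closed form gives 1. They agree.
Inductive step: assume the claim holds for m = k, so T(k) = k(-k^3 - k^2 + 4k - 1).
Then T(k+1) = T(k) + (-4k^3 - 9k^2 + k + 1) = (k(-k^3 - k^2 + 4k - 1)) + (-4k^3 - 9k^2 + k + 1).
Simplifying, T(k+1) = -(k + 1)(k^3 + 4k^2 + k - 1) = -(k+1)((k+1)^3 + (k+1)^2 - 4(k+1) + 1),
which is the closed form with m = k+1.
Hence, by induction on m, the claim holds for every m ≥ 1.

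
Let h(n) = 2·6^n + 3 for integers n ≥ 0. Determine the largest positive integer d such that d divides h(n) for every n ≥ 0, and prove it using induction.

Computing the first values: h(0) = 5 and h(1) = 15; gcd(5, 15) = 5, so d ≤ 5.
We prove 5 | 2·6^n + 3 for all n ≥ 0 by induction on n.
Base case (n = 0): h(0) = 5 = 5·(1), so 5 | h(0).
For the inductive step, assume it holds for an arbitrary m ≥ 0, i.e. 5 | h(m). Then
h(m+1) = 2·6^(m+1) + 3 = 6·(2·6^m + 3) - 15 = 6·h(m) - 15. The first term is divisible by 5 by the inductive hypothesis, and -15 is divisible by 5. Hence 5 | h(m+1).
Hence, by induction on n, the claim holds for every n ≥ 0.
Therefore the largest such d is 5.

d = 5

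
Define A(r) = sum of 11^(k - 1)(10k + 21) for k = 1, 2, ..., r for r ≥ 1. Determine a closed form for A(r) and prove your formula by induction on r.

A(r) = 11^r(r + 2) - 2

We claim A(r) = 11^r(r + 2) - 2 for all r ≥ 1.
Base step (r = 1): A(1) = 31, and the closed form gives 31. They agree.
For the inductive step, assume it holds for an arbitrary k ≥ 1, so A(k) = 11^k(k + 2) - 2.
Then A(k+1) = A(k) + (11^k(10k + 31)) = (11^k(k + 2) - 2) + (11^k(10k + 31)).
Simplifying, A(k+1) = 11·11^k·k + 33·11^k - 2 = 11^(k+1)((k+1) + 2) - 2,
which is the closed form with r = k+1.
Hence, by induction on r, the claim holds for every r ≥ 1.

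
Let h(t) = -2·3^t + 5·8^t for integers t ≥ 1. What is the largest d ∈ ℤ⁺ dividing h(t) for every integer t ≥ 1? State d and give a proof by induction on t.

Computing the first values: h(1) = 34 and h(2) = 302; gcd(34, 302) = 2, so d ≤ 2.
We prove 2 | -2·3^t + 5·8^t for all t ≥ 1 by induction on t.
Base step (t = 1): h(1) = 34 = 2·(17), so 2 | h(1).
Inductive step: suppose the statement holds for some p ≥ 1, i.e. 2 | h(p). Then
h(p+1) − 8·h(p) = (-2·3^(p+1) + 5·8^(p+1)) − 8·(-2·3^p + 5·8^p) = (-2)·3^p·(3 − 8) = (10)·3^p. Since 2 | h(p) by the inductive hypothesis, 2 | 8·h(p); and 2 | 10 since 10 = 2·5. Therefore 2 | h(p+1).
By induction, the statement is established for all t ≥ 1.
Therefore the largest such d is 2.

d = 2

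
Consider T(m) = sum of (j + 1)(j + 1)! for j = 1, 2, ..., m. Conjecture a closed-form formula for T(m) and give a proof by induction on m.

T(m) = (m + 2)! - 2

We claim T(m) = (m + 2)! - 2 for all m ≥ 1.
Base step (m = 1): T(1) = 4, and the closed form gives 4. They agree.
Inductive step: assume the claim holds for m = j, so T(j) = (j + 2)! - 2.
Then T(j+1) = T(j) + ((j + 2)(j + 2)!) = ((j + 2)! - 2) + ((j + 2)(j + 2)!).
Simplifying, T(j+1) = ((j+1) + 2)! - 2,
which is the closed form with m = j+1.
By induction, the statement is established for all m ≥ 1.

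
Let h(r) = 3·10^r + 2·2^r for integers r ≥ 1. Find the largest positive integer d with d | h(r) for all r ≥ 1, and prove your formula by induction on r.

d = 2

Computing the first values: h(1) = 34 and h(2) = 308; gcd(34, 308) = 2, so d ≤ 2.
We prove 2 | 3·10^r + 2·2^r for all r ≥ 1 by induction on r.
Base step (r = 1): h(1) = 34 = 2·(17), so 2 | h(1).
For the inductive step, assume it holds for an arbitrary j ≥ 1, i.e. 2 | h(j). Then
h(j+1) − 10·h(j) = (3·10^(j+1) + 2·2^(j+1)) − 10·(3·10^j + 2·2^j) = (2)·2^j·(2 − 10) = (-16)·2^j. Since 2 | h(j) by the inductive hypothesis, 2 | 10·h(j); and 2 | -16 since -16 = 2·-8. Therefore 2 | h(j+1).
By the principle of mathematical induction, the result holds for all r ≥ 1.
Therefore the largest such d is 2.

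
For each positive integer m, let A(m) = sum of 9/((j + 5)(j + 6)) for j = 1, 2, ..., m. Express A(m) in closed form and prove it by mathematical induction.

A(m) = 3m/(2(m + 6))

We claim A(m) = 3m/(2(m + 6)) for all m ≥ 1.
Base case (m = 1): A(1) = 3/14, and the closed form gives 3/14. They agree.
Inductive step: suppose the statement holds for some j ≥ 1, so A(j) = 3j/(2(j + 6)).
Then A(j+1) = A(j) + (9/((j + 6)(j + 7))) = (3j/(2(j + 6))) + (9/((j + 6)(j + 7))).
Simplifying, A(j+1) = 3(j + 1)/(2(j + 7)) = 3(j+1)/(2((j+1) + 6)),
which is the closed form with m = j+1.
By induction, the statement is established for all m ≥ 1.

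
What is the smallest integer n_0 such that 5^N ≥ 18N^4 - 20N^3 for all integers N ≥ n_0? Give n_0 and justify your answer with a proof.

n_0 = 7

At N = 6: 15625 < 19008, so the inequality fails and n_0 ≥ 7. We prove 5^N ≥ 18N^4 - 20N^3 for all N ≥ 7.
Base case (N = 7): 5^N = 78125 and 18N^4 - 20N^3 = 36358, so 78125 ≥ 36358.
Inductive step: assume the claim holds for N = r, so 5^r ≥ 18r^4 - 20r^3.
Then 5^(r + 1) = 5·(5^r) ≥ 5·(18r^4 - 20r^3).
Also, for r ≥ 7 we have 5·(18r^4 - 20r^3) ≥ 18(r+1)^4 - 20(r+1)^3, since 5·(18r^4 - 20r^3) − (18(r+1)^4 - 20(r+1)^3) = 72r^4 - 152r^3 - 48r^2 - 12r + 2, which is nonnegative for all r ≥ 7.
Combining, 5^(r + 1) ≥ 18(r+1)^4 - 20(r+1)^3.
By the principle of mathematical induction, the result holds for all N ≥ 7.
Hence the smallest such n_0 is 7.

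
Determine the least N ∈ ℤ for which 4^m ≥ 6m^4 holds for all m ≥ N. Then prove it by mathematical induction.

N = 7

At m = 6: 4096 < 7776, so the inequality fails and N ≥ 7. We prove 4^m ≥ 6m^4 for all m ≥ 7.
For the base case m = 7: 4^m = 16384 and 6m^4 = 14406, so 16384 ≥ 14406.
Inductive step: suppose the statement holds for some k ≥ 7, so 4^k ≥ 6k^4.
Then 4^(k + 1) = 4·(4^k) ≥ 4·(6k^4).
Also, for k ≥ 7 we have 4·(6k^4) ≥ 6(k+1)^4, since 4 ≥ (1 + 1/k)^4 for all k ≥ 7.
Combining, 4^(k + 1) ≥ 6(k+1)^4.
By induction, the statement is established for all m ≥ 7.
Hence the smallest such N is 7.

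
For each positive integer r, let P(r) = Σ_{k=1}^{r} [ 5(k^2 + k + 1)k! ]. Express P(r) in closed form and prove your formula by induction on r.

We claim P(r) = (5r + 5)(r + 1)! - 5 for all r ≥ 1.
Base case (r = 1): P(1) = 15, and the closed form gives 15. They agree.
For the inductive step, assume it holds for an arbitrary k ≥ 1, so P(k) = (5k + 5)(k + 1)! - 5.
Then P(k+1) = P(k) + (5(k^2 + 3k + 3)(k + 1)!) = ((5k + 5)(k + 1)! - 5) + (5(k^2 + 3k + 3)(k + 1)!).
Simplifying, P(k+1) = (5(k+1) + 5)((k+1) + 1)! - 5,
which is the closed form with r = k+1.
By the principle of mathematical induction, the result holds for all r ≥ 1.

P(r) = (5r + 5)(r + 1)! - 5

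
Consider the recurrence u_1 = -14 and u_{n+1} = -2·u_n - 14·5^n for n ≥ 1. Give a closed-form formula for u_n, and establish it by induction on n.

u_n = -(-2)^(n + 1) - 2·5^n

Computing the first terms: u_1 = -14, u_2 = -42, u_3 = -266. This suggests u_n = -(-2)^(n + 1) - 2·5^n.
Base step (n = 1): the formula gives -14 = -14 = u_1.
Inductive step: suppose the statement holds for some j ≥ 1, so u_j = -(-2)^(j + 1) - 2·5^j.
Then u_{j+1} = -2·u_j - 14·5^j = -2·(-(-2)^(j + 1) - 2·5^j) - 14·5^j = -(-2)^(j + 2) - 2·5^(j + 1) = -(-2)^((j+1) + 1) - 2·5^(j+1),
which is the claimed formula at n = j+1.
Hence, by induction on n, the claim holds for every n ≥ 1.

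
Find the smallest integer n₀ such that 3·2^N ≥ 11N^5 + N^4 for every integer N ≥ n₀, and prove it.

n₀ = 26

At N = 25: 100663296 < 107812500, so the inequality fails and n₀ ≥ 26. We prove 3·2^N ≥ 11N^5 + N^4 for all N ≥ 26.
Base case (N = 26): 3·2^N = 201326592 and 11N^5 + N^4 = 131152112, so 201326592 ≥ 131152112.
Inductive step: assume the claim holds for N = r, so 3·2^r ≥ 11r^5 + r^4.
Then 3·2^(r + 1) = 2·(3·2^r) ≥ 2·(11r^5 + r^4).
Also, for r ≥ 26 we have 2·(11r^5 + r^4) ≥ 11(r+1)^5 + (r+1)^4, since 2·(11r^5 + r^4) − (11(r+1)^5 + (r+1)^4) = 11r^5 - 54r^4 - 114r^3 - 116r^2 - 59r - 12, which is nonnegative for all r ≥ 26.
Combining, 3·2^(r + 1) ≥ 11(r+1)^5 + (r+1)^4.
This completes the induction.
Hence the smallest such n₀ is 26.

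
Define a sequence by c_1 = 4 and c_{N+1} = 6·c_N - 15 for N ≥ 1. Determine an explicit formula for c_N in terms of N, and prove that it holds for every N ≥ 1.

c_N = 6^(N - 1) + 3

Computing the first terms: c_1 = 4, c_2 = 9, c_3 = 39. This suggests c_N = 6^(N - 1) + 3.
When N = 1: the formula gives 4 = 4 = c_1.
Inductive step: suppose the statement holds for some r ≥ 1, so c_r = 6^(r - 1) + 3.
Then c_{r+1} = 6·c_r - 15 = 6·(6^(r - 1) + 3) - 15 = 6^r + 3 = 6^((r+1) - 1) + 3,
which is the claimed formula at N = r+1.
By induction, the statement is established for all N ≥ 1.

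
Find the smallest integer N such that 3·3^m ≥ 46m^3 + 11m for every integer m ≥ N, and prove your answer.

At m = 8: 19683 < 23640, so the inequality fails and N ≥ 9. We prove 3·3^m ≥ 46m^3 + 11m for all m ≥ 9.
Base step (m = 9): 3·3^m = 59049 and 46m^3 + 11m = 33633, so 59049 ≥ 33633.
Inductive step: suppose the statement holds for some r ≥ 9, so 3·3^r ≥ 46r^3 + 11r.
Then 3·3^(r + 1) = 3·(3·3^r) ≥ 3·(46r^3 + 11r).
Also, for r ≥ 9 we have 3·(46r^3 + 11r) ≥ 46(r+1)^3 + 11(r+1), since 3·(46r^3 + 11r) − (46(r+1)^3 + 11(r+1)) = 92r^3 - 138r^2 - 116r - 57, which is nonnegative for all r ≥ 9.
Combining, 3·3^(r + 1) ≥ 46(r+1)^3 + 11(r+1).
Hence, by induction on m, the claim holds for every m ≥ 9.
Hence the smallest such N is 9.

N = 9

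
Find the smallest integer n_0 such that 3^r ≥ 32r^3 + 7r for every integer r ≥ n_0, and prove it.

At r = 9: 19683 < 23391, so the inequality fails and n_0 ≥ 10. We prove 3^r ≥ 32r^3 + 7r for all r ≥ 10.
For the base case r = 10: 3^r = 59049 and 32r^3 + 7r = 32070, so 59049 ≥ 32070.
Inductive step: suppose the statement holds for some k ≥ 10, so 3^k ≥ 32k^3 + 7k.
Then 3^(k + 1) = 3·(3^k) ≥ 3·(32k^3 + 7k).
Also, for k ≥ 10 we have 3·(32k^3 + 7k) ≥ 32(k+1)^3 + 7(k+1), since 3·(32k^3 + 7k) − (32(k+1)^3 + 7(k+1)) = 64k^3 - 96k^2 - 82k - 39, which is nonnegative for all k ≥ 10.
Combining, 3^(k + 1) ≥ 32(k+1)^3 + 7(k+1).
Hence, by induction on r, the claim holds for every r ≥ 10.
Hence the smallest such n_0 is 10.

n_0 = 10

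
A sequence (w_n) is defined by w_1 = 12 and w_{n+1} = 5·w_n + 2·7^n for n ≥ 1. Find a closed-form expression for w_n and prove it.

Computing the first terms: w_1 = 12, w_2 = 74, w_3 = 468. This suggests w_n = 5^n + 7^n.
When n = 1: the formula gives 12 = 12 = w_1.
Suppose the result is true for n = p, so w_p = 5^p + 7^p.
Then w_{p+1} = 5·w_p + 2·7^p = 5·(5^p + 7^p) + 2·7^p = 5^(p + 1) + 7^(p + 1),
which is the claimed formula at n = p+1.
Hence, by induction on n, the claim holds for every n ≥ 1.

w_n = 5^n + 7^n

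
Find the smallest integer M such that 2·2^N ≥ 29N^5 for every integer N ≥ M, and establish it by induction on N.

At N = 27: 268435456 < 416118303, so the inequality fails and M ≥ 28. We prove 2·2^N ≥ 29N^5 for all N ≥ 28.
For the base case N = 28: 2·2^N = 536870912 and 29N^5 = 499100672, so 536870912 ≥ 499100672.
Inductive step: suppose the statement holds for some i ≥ 28, so 2·2^i ≥ 29i^5.
Then 2·2^(i + 1) = 2·(2·2^i) ≥ 2·(29i^5).
Also, for i ≥ 28 we have 2·(29i^5) ≥ 29(i+1)^5, since 2 ≥ (1 + 1/i)^5 for all i ≥ 28.
Combining, 2·2^(i + 1) ≥ 29(i+1)^5.
By induction, the statement is established for all N ≥ 28.
Hence the smallest such M is 28.

M = 28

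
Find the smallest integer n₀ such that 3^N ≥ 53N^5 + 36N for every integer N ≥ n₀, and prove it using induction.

At N = 16: 43046721 < 55575104, so the inequality fails and n₀ ≥ 17. We prove 3^N ≥ 53N^5 + 36N for all N ≥ 17.
Base case (N = 17): 3^N = 129140163 and 53N^5 + 36N = 75253033, so 129140163 ≥ 75253033.
Suppose the result is true for N = m, so 3^m ≥ 53m^5 + 36m.
Then 3^(m + 1) = 3·(3^m) ≥ 3·(53m^5 + 36m).
Also, for m ≥ 17 we have 3·(53m^5 + 36m) ≥ 53(m+1)^5 + 36(m+1), since 3·(53m^5 + 36m) − (53(m+1)^5 + 36(m+1)) = 106m^5 - 265m^4 - 530m^3 - 530m^2 - 193m - 89, which is nonnegative for all m ≥ 17.
Combining, 3^(m + 1) ≥ 53(m+1)^5 + 36(m+1).
Hence, by induction on N, the claim holds for every N ≥ 17.
Hence the smallest such n₀ is 17.

n₀ = 17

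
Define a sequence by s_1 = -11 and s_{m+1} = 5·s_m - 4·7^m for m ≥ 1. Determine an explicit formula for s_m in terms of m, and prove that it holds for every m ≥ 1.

Computing the first terms: s_1 = -11, s_2 = -83, s_3 = -611. This suggests s_m = 3·5^(m - 1) - 2·7^m.
Base step (m = 1): the formula gives -11 = -11 = s_1.
Inductive step: suppose the statement holds for some k ≥ 1, so s_k = 3·5^(k - 1) - 2·7^k.
Then s_{k+1} = 5·s_k - 4·7^k = 5·(3·5^(k - 1) - 2·7^k) - 4·7^k = 3·5^k - 2·7^(k + 1) = 3·5^((k+1) - 1) - 2·7^(k+1),
which is the claimed formula at m = k+1.
This completes the induction.

s_m = 3·5^(m - 1) - 2·7^m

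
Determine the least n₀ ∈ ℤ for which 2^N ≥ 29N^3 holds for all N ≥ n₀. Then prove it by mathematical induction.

n₀ = 18

At N = 17: 131072 < 142477, so the inequality fails and n₀ ≥ 18. We prove 2^N ≥ 29N^3 for all N ≥ 18.
When N = 18: 2^N = 262144 and 29N^3 = 169128, so 262144 ≥ 169128.
Inductive step: assume the claim holds for N = j, so 2^j ≥ 29j^3.
Then 2^(j + 1) = 2·(2^j) ≥ 2·(29j^3).
Also, for j ≥ 18 we have 2·(29j^3) ≥ 29(j+1)^3, since 2 ≥ (1 + 1/j)^3 for all j ≥ 18.
Combining, 2^(j + 1) ≥ 29(j+1)^3.
This completes the induction.
Hence the smallest such n₀ is 18.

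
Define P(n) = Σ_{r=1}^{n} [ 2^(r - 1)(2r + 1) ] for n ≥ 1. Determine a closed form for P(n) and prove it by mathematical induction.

We claim P(n) = 2^n(2n - 1) + 1 for all n ≥ 1.
Base case (n = 1): P(1) = 3, and the closed form gives 3. They agree.
Inductive step: suppose the statement holds for some r ≥ 1, so P(r) = 2^r(2r - 1) + 1.
Then P(r+1) = P(r) + (2^r(2r + 3)) = (2^r(2r - 1) + 1) + (2^r(2r + 3)).
Simplifying, P(r+1) = 2^(r + 1) + 2^(r + 2)r + 1 = 2^(r+1)(2(r+1) - 1) + 1,
which is the closed form with n = r+1.
Hence, by induction on n, the claim holds for every n ≥ 1.

P(n) = 2^n(2n - 1) + 1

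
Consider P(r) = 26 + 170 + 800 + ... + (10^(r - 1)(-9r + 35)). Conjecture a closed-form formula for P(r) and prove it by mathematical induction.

We claim P(r) = 10^r(-r + 4) - 4 for all r ≥ 1.
Base step (r = 1): P(1) = 26, and the closed form gives 26. They agree.
For the inductive step, assume it holds for an arbitrary i ≥ 1, so P(i) = 10^i(-i + 4) - 4.
Then P(i+1) = P(i) + (10^i(-9i + 26)) = (10^i(-i + 4) - 4) + (10^i(-9i + 26)).
Simplifying, P(i+1) = -10·10^i·i + 30·10^i - 4 = 10^(i+1)(-(i+1) + 4) - 4,
which is the closed form with r = i+1.
By induction, the statement is established for all r ≥ 1.

P(r) = 10^r(-r + 4) - 4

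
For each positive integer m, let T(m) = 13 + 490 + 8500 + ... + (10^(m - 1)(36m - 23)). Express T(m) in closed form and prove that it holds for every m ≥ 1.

We claim T(m) = 10^m(4m - 3) + 3 for all m ≥ 1.
Base case (m = 1): T(1) = 13, and the closed form gives 13. They agree.
For the inductive step, assume it holds for an arbitrary i ≥ 1, so T(i) = 10^i(4i - 3) + 3.
Then T(i+1) = T(i) + (10^i(36i + 13)) = (10^i(4i - 3) + 3) + (10^i(36i + 13)).
Simplifying, T(i+1) = 40·10^i·i + 10·10^i + 3 = 10^(i+1)(4(i+1) - 3) + 3,
which is the closed form with m = i+1.
By the principle of mathematical induction, the result holds for all m ≥ 1.

T(m) = 10^m(4m - 3) + 3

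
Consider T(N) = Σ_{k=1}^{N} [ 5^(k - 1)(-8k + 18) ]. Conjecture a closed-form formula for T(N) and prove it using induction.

We claim T(N) = 5^N(-2N + 5) - 5 for all N ≥ 1.
For the base case N = 1: T(1) = 10, and the closed form gives 10. They agree.
Inductive step: suppose the statement holds for some k ≥ 1, so T(k) = 5^k(-2k + 5) - 5.
Then T(k+1) = T(k) + (5^k(-8k + 10)) = (5^k(-2k + 5) - 5) + (5^k(-8k + 10)).
Simplifying, T(k+1) = -10·5^k·k + 15·5^k - 5 = 5^(k+1)(-2(k+1) + 5) - 5,
which is the closed form with N = k+1.
By induction, the statement is established for all N ≥ 1.

T(N) = 5^N(-2N + 5) - 5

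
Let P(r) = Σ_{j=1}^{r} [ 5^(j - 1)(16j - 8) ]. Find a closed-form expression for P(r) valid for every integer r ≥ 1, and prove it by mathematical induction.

P(r) = 5^r(4r - 3) + 3

We claim P(r) = 5^r(4r - 3) + 3 for all r ≥ 1.
Base step (r = 1): P(1) = 8, and the closed form gives 8. They agree.
Inductive step: assume the claim holds for r = j, so P(j) = 5^j(4j - 3) + 3.
Then P(j+1) = P(j) + (5^j(16j + 8)) = (5^j(4j - 3) + 3) + (5^j(16j + 8)).
Simplifying, P(j+1) = 20·5^j·j + 5·5^j + 3 = 5^(j+1)(4(j+1) - 3) + 3,
which is the closed form with r = j+1.
By induction, the statement is established for all r ≥ 1.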